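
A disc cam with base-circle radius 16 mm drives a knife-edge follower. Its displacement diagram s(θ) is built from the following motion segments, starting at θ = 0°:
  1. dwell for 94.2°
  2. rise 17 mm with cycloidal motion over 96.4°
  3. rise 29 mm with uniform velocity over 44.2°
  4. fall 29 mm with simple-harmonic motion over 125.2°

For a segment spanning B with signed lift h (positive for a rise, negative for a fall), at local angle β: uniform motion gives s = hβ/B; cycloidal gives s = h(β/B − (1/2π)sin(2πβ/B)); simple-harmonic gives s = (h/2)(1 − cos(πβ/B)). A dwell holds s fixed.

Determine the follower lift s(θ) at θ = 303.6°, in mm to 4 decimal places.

seg 1 [0°–94.2°] dwell: s stays 0.0000
seg 2 [94.2°–190.6°] cycloidal, h=17: full span → s += 17 → s = 17.0000
seg 3 [190.6°–234.8°] uniform, h=29: full span → s += 29 → s = 46.0000
seg 4 [234.8°–360°] simple-harmonic, h=-29: θ=303.6° here. β=68.8, B=125.2. -29/2·(1 − cos(π·0.5495)) = -16.7467 → s = 29.2533

29.2533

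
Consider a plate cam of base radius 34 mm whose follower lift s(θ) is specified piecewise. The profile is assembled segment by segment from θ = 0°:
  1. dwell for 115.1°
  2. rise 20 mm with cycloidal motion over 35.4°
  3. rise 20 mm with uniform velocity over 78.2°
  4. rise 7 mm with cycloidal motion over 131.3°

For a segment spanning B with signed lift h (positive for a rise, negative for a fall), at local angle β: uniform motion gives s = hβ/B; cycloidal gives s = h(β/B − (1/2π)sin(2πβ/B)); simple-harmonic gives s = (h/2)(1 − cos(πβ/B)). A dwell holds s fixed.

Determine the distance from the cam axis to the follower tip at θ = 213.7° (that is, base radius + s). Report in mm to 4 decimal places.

seg 1 [0°–115.1°] dwell: s stays 0.0000
seg 2 [115.1°–150.5°] cycloidal, h=20: full span → s += 20 → s = 20.0000
seg 3 [150.5°–228.7°] uniform, h=20: θ=213.7° here. β=63.2, B=78.2. 20·63.2/78.2 = 16.1637 → s = 36.1637
radial distance = base radius + s = 34 + 36.1637 = 70.1637

70.1637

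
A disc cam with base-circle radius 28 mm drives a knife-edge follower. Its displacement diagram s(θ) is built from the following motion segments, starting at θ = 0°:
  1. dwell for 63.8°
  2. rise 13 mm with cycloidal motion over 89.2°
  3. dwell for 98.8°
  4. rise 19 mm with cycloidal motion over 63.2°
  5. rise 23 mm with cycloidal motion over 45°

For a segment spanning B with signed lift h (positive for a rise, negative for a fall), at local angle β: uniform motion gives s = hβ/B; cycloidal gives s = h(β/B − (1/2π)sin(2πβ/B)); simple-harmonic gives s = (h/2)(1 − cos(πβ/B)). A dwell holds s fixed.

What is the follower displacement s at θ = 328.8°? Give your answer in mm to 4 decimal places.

seg 1 [0°–63.8°] dwell: s stays 0.0000
seg 2 [63.8°–153°] cycloidal, h=13: full span → s += 13 → s = 13.0000
seg 3 [153°–251.8°] dwell: s stays 13.0000
seg 4 [251.8°–315°] cycloidal, h=19: full span → s += 19 → s = 32.0000
seg 5 [315°–360°] cycloidal, h=23: θ=328.8° here. β=13.8, B=45. 23·(0.3067 − sin(2π·0.3067)/(2π)) = 3.6224 → s = 35.6224

35.6224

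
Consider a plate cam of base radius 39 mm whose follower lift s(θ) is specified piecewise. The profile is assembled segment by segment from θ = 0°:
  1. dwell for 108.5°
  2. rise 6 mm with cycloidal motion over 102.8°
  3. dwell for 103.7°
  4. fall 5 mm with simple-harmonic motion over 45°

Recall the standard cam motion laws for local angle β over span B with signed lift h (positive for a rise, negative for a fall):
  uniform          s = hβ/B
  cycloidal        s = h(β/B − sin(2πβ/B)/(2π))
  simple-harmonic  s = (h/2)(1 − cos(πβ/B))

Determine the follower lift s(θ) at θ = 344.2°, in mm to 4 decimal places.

seg 1 [0°–108.5°] dwell: s stays 0.0000
seg 2 [108.5°–211.3°] cycloidal, h=6: full span → s += 6 → s = 6.0000
seg 3 [211.3°–315°] dwell: s stays 6.0000
seg 4 [315°–360°] simple-harmonic, h=-5: θ=344.2° here. β=29.2, B=45. -5/2·(1 − cos(π·0.6489)) = -3.6272 → s = 2.3728

2.3728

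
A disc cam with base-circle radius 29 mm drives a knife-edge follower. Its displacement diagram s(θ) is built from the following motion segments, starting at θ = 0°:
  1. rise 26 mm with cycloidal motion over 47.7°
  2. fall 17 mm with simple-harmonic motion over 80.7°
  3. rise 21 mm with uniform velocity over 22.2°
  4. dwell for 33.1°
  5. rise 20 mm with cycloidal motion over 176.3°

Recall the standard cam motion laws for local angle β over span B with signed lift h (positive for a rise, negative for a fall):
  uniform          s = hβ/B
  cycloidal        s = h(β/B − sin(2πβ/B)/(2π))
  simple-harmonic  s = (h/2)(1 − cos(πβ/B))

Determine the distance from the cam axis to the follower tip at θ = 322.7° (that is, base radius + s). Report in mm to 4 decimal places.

seg 1 [0°–47.7°] cycloidal, h=26: full span → s += 26 → s = 26.0000
seg 2 [47.7°–128.4°] simple-harmonic, h=-17: full span → s += -17 → s = 9.0000
seg 3 [128.4°–150.6°] uniform, h=21: full span → s += 21 → s = 30.0000
seg 4 [150.6°–183.7°] dwell: s stays 30.0000
seg 5 [183.7°–360°] cycloidal, h=20: θ=322.7° here. β=139, B=176.3. 20·(0.7884 − sin(2π·0.7884)/(2π)) = 18.8593 → s = 48.8593
radial distance = base radius + s = 29 + 48.8593 = 77.8593

77.8593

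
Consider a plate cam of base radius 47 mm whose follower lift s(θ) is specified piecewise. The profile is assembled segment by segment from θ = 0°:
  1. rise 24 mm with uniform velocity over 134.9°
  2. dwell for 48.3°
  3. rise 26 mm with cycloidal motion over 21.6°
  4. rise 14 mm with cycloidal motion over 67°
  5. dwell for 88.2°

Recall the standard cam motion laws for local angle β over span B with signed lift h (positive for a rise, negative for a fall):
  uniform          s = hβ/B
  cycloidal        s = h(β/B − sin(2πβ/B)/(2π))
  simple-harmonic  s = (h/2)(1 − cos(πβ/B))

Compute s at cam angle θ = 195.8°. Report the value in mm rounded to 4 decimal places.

seg 1 [0°–134.9°] uniform, h=24: full span → s += 24 → s = 24.0000
seg 2 [134.9°–183.2°] dwell: s stays 24.0000
seg 3 [183.2°–204.8°] cycloidal, h=26: θ=195.8° here. β=12.6, B=21.6. 26·(0.5833 − sin(2π·0.5833)/(2π)) = 17.2357 → s = 41.2357

41.2357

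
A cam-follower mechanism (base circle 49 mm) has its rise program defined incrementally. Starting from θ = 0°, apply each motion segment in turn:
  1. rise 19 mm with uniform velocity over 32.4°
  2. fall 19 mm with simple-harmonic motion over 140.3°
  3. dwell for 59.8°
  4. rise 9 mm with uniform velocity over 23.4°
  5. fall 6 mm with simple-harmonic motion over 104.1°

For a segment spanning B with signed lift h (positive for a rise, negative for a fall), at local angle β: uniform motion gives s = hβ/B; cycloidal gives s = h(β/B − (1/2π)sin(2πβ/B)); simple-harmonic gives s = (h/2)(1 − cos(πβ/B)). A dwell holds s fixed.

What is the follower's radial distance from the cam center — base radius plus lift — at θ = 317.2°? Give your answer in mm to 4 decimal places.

seg 1 [0°–32.4°] uniform, h=19: full span → s += 19 → s = 19.0000
seg 2 [32.4°–172.7°] simple-harmonic, h=-19: full span → s += -19 → s = 0.0000
seg 3 [172.7°–232.5°] dwell: s stays 0.0000
seg 4 [232.5°–255.9°] uniform, h=9: full span → s += 9 → s = 9.0000
seg 5 [255.9°–360°] simple-harmonic, h=-6: θ=317.2° here. β=61.3, B=104.1. -6/2·(1 − cos(π·0.5889)) = -3.8266 → s = 5.1734
radial distance = base radius + s = 49 + 5.1734 = 54.1734

54.1734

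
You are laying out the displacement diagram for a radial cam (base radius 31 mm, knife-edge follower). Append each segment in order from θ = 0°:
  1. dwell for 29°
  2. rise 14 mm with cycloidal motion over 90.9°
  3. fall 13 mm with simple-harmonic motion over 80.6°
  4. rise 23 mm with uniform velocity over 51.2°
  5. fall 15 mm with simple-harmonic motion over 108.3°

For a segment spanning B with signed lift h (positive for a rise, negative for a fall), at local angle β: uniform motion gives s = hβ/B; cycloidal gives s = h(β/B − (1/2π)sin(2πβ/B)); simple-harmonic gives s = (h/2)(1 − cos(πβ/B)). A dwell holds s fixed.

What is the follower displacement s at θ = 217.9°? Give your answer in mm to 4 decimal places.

seg 1 [0°–29°] dwell: s stays 0.0000
seg 2 [29°–119.9°] cycloidal, h=14: full span → s += 14 → s = 14.0000
seg 3 [119.9°–200.5°] simple-harmonic, h=-13: full span → s += -13 → s = 1.0000
seg 4 [200.5°–251.7°] uniform, h=23: θ=217.9° here. β=17.4, B=51.2. 23·17.4/51.2 = 7.8164 → s = 8.8164

8.8164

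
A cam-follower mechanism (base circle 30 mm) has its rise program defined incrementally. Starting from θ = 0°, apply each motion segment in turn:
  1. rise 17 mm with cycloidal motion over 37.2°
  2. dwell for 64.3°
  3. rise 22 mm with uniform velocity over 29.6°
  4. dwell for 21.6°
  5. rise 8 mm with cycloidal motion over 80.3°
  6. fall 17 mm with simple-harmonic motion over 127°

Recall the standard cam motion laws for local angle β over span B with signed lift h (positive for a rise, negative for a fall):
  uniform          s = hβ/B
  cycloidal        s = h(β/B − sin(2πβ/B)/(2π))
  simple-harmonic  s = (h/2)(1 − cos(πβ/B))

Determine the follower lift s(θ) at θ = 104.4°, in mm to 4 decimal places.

seg 1 [0°–37.2°] cycloidal, h=17: full span → s += 17 → s = 17.0000
seg 2 [37.2°–101.5°] dwell: s stays 17.0000
seg 3 [101.5°–131.1°] uniform, h=22: θ=104.4° here. β=2.9, B=29.6. 22·2.9/29.6 = 2.1554 → s = 19.1554

19.1554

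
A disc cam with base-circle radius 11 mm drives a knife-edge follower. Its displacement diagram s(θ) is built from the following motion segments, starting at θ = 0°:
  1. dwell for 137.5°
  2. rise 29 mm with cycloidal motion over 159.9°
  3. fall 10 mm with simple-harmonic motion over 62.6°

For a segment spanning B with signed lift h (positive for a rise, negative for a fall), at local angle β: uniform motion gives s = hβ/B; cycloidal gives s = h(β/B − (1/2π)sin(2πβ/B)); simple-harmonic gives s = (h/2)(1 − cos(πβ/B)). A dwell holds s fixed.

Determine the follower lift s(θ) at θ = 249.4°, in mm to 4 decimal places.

seg 1 [0°–137.5°] dwell: s stays 0.0000
seg 2 [137.5°–297.4°] cycloidal, h=29: θ=249.4° here. β=111.9, B=159.9. 29·(0.6998 − sin(2π·0.6998)/(2π)) = 24.6825 → s = 24.6825

24.6825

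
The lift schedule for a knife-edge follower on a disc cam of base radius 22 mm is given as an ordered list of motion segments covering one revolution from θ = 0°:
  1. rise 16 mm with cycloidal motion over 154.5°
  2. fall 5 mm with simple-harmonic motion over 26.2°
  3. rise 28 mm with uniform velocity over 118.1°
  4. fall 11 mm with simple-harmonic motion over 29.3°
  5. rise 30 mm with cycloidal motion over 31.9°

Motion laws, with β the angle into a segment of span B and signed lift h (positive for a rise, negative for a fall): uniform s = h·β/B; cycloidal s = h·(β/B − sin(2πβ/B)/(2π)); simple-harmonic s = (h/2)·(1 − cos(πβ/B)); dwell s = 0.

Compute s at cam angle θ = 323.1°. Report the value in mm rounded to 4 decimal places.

seg 1 [0°–154.5°] cycloidal, h=16: full span → s += 16 → s = 16.0000
seg 2 [154.5°–180.7°] simple-harmonic, h=-5: full span → s += -5 → s = 11.0000
seg 3 [180.7°–298.8°] uniform, h=28: full span → s += 28 → s = 39.0000
seg 4 [298.8°–328.1°] simple-harmonic, h=-11: θ=323.1° here. β=24.3, B=29.3. -11/2·(1 − cos(π·0.8294)) = -10.2284 → s = 28.7716

28.7716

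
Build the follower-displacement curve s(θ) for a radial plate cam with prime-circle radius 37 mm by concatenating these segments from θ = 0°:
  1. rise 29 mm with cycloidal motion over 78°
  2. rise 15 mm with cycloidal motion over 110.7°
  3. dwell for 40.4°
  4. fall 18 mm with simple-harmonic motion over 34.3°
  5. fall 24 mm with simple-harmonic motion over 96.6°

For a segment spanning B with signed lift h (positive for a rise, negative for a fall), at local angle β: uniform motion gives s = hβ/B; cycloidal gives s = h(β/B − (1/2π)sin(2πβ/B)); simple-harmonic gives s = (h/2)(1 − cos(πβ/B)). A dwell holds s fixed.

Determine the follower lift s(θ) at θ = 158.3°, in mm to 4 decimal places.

seg 1 [0°–78°] cycloidal, h=29: full span → s += 29 → s = 29.0000
seg 2 [78°–188.7°] cycloidal, h=15: θ=158.3° here. β=80.3, B=110.7. 15·(0.7254 − sin(2π·0.7254)/(2π)) = 13.2396 → s = 42.2396

42.2396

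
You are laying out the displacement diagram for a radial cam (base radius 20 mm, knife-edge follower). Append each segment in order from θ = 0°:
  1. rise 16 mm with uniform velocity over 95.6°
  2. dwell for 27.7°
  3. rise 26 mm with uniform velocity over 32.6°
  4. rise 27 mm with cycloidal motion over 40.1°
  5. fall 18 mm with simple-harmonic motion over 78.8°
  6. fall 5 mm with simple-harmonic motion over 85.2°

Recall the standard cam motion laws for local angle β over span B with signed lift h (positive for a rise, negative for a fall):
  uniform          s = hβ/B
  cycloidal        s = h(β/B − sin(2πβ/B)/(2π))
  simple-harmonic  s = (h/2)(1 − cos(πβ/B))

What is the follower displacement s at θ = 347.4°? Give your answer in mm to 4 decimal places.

seg 1 [0°–95.6°] uniform, h=16: full span → s += 16 → s = 16.0000
seg 2 [95.6°–123.3°] dwell: s stays 16.0000
seg 3 [123.3°–155.9°] uniform, h=26: full span → s += 26 → s = 42.0000
seg 4 [155.9°–196°] cycloidal, h=27: full span → s += 27 → s = 69.0000
seg 5 [196°–274.8°] simple-harmonic, h=-18: full span → s += -18 → s = 51.0000
seg 6 [274.8°–360°] simple-harmonic, h=-5: θ=347.4° here. β=72.6, B=85.2. -5/2·(1 − cos(π·0.8521)) = -4.7350 → s = 46.2650

46.2650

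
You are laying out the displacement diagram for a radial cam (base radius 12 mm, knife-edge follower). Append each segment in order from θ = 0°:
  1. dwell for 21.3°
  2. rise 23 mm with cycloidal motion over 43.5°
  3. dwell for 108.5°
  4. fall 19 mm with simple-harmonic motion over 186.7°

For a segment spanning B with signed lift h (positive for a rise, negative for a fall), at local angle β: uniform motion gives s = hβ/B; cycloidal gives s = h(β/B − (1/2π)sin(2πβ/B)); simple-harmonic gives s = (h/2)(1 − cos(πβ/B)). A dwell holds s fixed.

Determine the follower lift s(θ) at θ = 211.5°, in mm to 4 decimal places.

seg 1 [0°–21.3°] dwell: s stays 0.0000
seg 2 [21.3°–64.8°] cycloidal, h=23: full span → s += 23 → s = 23.0000
seg 3 [64.8°–173.3°] dwell: s stays 23.0000
seg 4 [173.3°–360°] simple-harmonic, h=-19: θ=211.5° here. β=38.2, B=186.7. -19/2·(1 − cos(π·0.2046)) = -1.8959 → s = 21.1041

21.1041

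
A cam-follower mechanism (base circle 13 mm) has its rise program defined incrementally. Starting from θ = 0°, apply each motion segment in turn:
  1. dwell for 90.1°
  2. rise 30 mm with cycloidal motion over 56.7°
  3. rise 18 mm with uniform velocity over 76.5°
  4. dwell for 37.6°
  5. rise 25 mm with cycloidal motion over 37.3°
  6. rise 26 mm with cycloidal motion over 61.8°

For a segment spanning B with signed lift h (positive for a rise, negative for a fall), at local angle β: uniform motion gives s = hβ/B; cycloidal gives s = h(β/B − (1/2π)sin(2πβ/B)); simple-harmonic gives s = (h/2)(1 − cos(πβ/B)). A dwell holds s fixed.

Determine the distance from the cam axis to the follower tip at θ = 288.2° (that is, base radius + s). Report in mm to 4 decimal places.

seg 1 [0°–90.1°] dwell: s stays 0.0000
seg 2 [90.1°–146.8°] cycloidal, h=30: full span → s += 30 → s = 30.0000
seg 3 [146.8°–223.3°] uniform, h=18: full span → s += 18 → s = 48.0000
seg 4 [223.3°–260.9°] dwell: s stays 48.0000
seg 5 [260.9°–298.2°] cycloidal, h=25: θ=288.2° here. β=27.3, B=37.3. 25·(0.7319 − sin(2π·0.7319)/(2π)) = 22.2508 → s = 70.2508
radial distance = base radius + s = 13 + 70.2508 = 83.2508

83.2508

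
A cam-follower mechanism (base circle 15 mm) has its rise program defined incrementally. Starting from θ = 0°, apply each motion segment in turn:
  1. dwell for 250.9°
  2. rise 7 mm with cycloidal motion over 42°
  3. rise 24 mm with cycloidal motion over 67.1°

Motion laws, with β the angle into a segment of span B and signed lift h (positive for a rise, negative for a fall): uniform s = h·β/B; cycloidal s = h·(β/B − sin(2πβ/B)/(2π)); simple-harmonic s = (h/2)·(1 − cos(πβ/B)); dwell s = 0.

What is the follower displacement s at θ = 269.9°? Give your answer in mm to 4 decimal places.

seg 1 [0°–250.9°] dwell: s stays 0.0000
seg 2 [250.9°–292.9°] cycloidal, h=7: θ=269.9° here. β=19, B=42. 7·(0.4524 − sin(2π·0.4524)/(2π)) = 2.8383 → s = 2.8383

2.8383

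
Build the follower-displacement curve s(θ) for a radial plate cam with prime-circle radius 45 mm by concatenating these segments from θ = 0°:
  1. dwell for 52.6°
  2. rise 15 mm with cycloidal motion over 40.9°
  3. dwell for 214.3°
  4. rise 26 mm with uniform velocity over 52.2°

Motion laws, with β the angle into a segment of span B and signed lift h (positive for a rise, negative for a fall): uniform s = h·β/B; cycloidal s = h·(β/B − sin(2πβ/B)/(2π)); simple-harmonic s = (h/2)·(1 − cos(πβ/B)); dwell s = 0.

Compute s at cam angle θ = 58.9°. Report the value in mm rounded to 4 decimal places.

seg 1 [0°–52.6°] dwell: s stays 0.0000
seg 2 [52.6°–93.5°] cycloidal, h=15: θ=58.9° here. β=6.3, B=40.9. 15·(0.1540 − sin(2π·0.1540)/(2π)) = 0.3442 → s = 0.3442

0.3442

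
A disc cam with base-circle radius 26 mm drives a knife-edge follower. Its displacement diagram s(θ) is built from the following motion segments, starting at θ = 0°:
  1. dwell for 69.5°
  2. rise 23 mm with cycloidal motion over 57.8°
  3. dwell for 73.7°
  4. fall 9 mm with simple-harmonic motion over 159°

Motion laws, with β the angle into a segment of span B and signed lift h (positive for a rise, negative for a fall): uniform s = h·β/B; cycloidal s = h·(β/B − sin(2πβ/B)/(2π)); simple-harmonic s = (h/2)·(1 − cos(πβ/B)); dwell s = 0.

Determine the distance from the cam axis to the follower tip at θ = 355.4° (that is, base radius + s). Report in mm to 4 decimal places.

seg 1 [0°–69.5°] dwell: s stays 0.0000
seg 2 [69.5°–127.3°] cycloidal, h=23: full span → s += 23 → s = 23.0000
seg 3 [127.3°–201°] dwell: s stays 23.0000
seg 4 [201°–360°] simple-harmonic, h=-9: θ=355.4° here. β=154.4, B=159. -9/2·(1 − cos(π·0.9711)) = -8.9814 → s = 14.0186
radial distance = base radius + s = 26 + 14.0186 = 40.0186

40.0186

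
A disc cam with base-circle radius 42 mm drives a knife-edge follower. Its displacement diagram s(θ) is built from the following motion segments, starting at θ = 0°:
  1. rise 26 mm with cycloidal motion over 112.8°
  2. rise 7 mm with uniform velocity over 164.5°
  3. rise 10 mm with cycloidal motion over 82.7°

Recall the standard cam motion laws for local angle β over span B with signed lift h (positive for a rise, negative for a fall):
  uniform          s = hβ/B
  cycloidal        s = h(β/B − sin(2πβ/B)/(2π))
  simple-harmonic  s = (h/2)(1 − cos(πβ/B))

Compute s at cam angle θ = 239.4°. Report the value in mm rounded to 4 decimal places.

seg 1 [0°–112.8°] cycloidal, h=26: full span → s += 26 → s = 26.0000
seg 2 [112.8°–277.3°] uniform, h=7: θ=239.4° here. β=126.6, B=164.5. 7·126.6/164.5 = 5.3872 → s = 31.3872

31.3872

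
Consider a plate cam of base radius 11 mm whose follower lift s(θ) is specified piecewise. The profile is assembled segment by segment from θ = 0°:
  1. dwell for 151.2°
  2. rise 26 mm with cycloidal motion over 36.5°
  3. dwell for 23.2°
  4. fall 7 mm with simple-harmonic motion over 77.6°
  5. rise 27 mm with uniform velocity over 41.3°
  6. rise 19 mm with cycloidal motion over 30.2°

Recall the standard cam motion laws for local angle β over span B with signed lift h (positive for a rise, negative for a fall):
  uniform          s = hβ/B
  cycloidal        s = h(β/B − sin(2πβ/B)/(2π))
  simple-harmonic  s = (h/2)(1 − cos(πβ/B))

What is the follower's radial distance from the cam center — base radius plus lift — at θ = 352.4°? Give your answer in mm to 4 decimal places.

seg 1 [0°–151.2°] dwell: s stays 0.0000
seg 2 [151.2°–187.7°] cycloidal, h=26: full span → s += 26 → s = 26.0000
seg 3 [187.7°–210.9°] dwell: s stays 26.0000
seg 4 [210.9°–288.5°] simple-harmonic, h=-7: full span → s += -7 → s = 19.0000
seg 5 [288.5°–329.8°] uniform, h=27: full span → s += 27 → s = 46.0000
seg 6 [329.8°–360°] cycloidal, h=19: θ=352.4° here. β=22.6, B=30.2. 19·(0.7483 − sin(2π·0.7483)/(2π)) = 17.2423 → s = 63.2423
radial distance = base radius + s = 11 + 63.2423 = 74.2423

74.2423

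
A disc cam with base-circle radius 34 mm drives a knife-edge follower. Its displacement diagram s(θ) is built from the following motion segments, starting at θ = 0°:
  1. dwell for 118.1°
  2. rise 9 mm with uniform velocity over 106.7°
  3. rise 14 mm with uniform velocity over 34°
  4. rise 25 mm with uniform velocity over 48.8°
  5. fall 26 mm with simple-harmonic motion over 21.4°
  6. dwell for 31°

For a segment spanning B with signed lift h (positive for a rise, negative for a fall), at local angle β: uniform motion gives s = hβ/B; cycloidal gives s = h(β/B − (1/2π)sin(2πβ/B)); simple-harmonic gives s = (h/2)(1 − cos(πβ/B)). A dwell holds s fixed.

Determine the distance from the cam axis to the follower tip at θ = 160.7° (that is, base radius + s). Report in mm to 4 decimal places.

seg 1 [0°–118.1°] dwell: s stays 0.0000
seg 2 [118.1°–224.8°] uniform, h=9: θ=160.7° here. β=42.6, B=106.7. 9·42.6/106.7 = 3.5933 → s = 3.5933
radial distance = base radius + s = 34 + 3.5933 = 37.5933

37.5933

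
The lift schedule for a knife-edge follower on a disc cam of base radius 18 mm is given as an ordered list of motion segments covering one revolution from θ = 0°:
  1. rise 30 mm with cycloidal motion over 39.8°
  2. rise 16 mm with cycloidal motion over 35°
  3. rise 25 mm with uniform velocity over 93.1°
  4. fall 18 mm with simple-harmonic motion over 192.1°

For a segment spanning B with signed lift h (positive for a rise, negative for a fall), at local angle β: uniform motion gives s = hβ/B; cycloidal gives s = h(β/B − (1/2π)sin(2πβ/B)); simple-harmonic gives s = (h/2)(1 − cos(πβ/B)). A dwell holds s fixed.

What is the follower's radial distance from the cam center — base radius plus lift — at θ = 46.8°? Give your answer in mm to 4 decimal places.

seg 1 [0°–39.8°] cycloidal, h=30: full span → s += 30 → s = 30.0000
seg 2 [39.8°–74.8°] cycloidal, h=16: θ=46.8° here. β=7, B=35. 16·(0.2000 − sin(2π·0.2000)/(2π)) = 0.7782 → s = 30.7782
radial distance = base radius + s = 18 + 30.7782 = 48.7782

48.7782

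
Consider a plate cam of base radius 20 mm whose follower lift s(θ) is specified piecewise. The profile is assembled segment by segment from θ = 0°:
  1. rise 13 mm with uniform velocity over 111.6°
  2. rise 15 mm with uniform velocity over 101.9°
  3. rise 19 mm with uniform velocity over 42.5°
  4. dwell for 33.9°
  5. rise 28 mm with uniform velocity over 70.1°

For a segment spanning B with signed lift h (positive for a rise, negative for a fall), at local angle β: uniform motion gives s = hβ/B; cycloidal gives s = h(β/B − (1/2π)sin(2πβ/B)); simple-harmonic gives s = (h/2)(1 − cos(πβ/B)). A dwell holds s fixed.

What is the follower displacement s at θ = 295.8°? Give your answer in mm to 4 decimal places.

seg 1 [0°–111.6°] uniform, h=13: full span → s += 13 → s = 13.0000
seg 2 [111.6°–213.5°] uniform, h=15: full span → s += 15 → s = 28.0000
seg 3 [213.5°–256°] uniform, h=19: full span → s += 19 → s = 47.0000
seg 4 [256°–289.9°] dwell: s stays 47.0000
seg 5 [289.9°–360°] uniform, h=28: θ=295.8° here. β=5.9, B=70.1. 28·5.9/70.1 = 2.3566 → s = 49.3566

49.3566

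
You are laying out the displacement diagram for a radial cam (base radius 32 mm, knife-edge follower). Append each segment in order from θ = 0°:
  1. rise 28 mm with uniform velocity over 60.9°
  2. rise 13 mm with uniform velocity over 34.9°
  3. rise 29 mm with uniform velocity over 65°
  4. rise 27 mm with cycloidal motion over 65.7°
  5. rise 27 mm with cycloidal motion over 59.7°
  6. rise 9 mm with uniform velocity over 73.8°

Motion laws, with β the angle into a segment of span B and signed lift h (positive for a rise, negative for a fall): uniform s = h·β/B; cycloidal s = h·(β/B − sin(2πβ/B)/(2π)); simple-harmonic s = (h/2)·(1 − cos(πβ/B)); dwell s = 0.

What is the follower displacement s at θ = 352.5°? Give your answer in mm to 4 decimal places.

seg 1 [0°–60.9°] uniform, h=28: full span → s += 28 → s = 28.0000
seg 2 [60.9°–95.8°] uniform, h=13: full span → s += 13 → s = 41.0000
seg 3 [95.8°–160.8°] uniform, h=29: full span → s += 29 → s = 70.0000
seg 4 [160.8°–226.5°] cycloidal, h=27: full span → s += 27 → s = 97.0000
seg 5 [226.5°–286.2°] cycloidal, h=27: full span → s += 27 → s = 124.0000
seg 6 [286.2°–360°] uniform, h=9: θ=352.5° here. β=66.3, B=73.8. 9·66.3/73.8 = 8.0854 → s = 132.0854

132.0854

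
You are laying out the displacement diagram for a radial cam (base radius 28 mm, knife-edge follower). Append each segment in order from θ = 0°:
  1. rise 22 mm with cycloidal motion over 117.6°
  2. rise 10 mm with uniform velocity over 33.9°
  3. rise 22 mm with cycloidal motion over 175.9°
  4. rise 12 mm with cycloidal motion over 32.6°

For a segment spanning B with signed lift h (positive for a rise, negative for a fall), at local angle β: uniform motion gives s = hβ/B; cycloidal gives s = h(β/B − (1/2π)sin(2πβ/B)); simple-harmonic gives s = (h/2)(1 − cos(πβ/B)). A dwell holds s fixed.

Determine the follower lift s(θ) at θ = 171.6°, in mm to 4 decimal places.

seg 1 [0°–117.6°] cycloidal, h=22: full span → s += 22 → s = 22.0000
seg 2 [117.6°–151.5°] uniform, h=10: full span → s += 10 → s = 32.0000
seg 3 [151.5°–327.4°] cycloidal, h=22: θ=171.6° here. β=20.1, B=175.9. 22·(0.1143 − sin(2π·0.1143)/(2π)) = 0.2105 → s = 32.2105

32.2105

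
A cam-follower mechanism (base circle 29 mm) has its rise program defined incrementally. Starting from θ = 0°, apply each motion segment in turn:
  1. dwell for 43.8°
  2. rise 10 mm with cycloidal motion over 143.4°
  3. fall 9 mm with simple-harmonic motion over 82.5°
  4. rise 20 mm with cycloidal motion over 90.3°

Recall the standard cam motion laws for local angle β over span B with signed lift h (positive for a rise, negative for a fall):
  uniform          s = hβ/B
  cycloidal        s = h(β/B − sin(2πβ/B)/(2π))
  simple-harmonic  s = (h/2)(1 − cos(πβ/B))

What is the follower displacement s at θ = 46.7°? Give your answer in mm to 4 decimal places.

seg 1 [0°–43.8°] dwell: s stays 0.0000
seg 2 [43.8°–187.2°] cycloidal, h=10: θ=46.7° here. β=2.9, B=143.4. 10·(0.0202 − sin(2π·0.0202)/(2π)) = 0.0005 → s = 0.0005

0.0005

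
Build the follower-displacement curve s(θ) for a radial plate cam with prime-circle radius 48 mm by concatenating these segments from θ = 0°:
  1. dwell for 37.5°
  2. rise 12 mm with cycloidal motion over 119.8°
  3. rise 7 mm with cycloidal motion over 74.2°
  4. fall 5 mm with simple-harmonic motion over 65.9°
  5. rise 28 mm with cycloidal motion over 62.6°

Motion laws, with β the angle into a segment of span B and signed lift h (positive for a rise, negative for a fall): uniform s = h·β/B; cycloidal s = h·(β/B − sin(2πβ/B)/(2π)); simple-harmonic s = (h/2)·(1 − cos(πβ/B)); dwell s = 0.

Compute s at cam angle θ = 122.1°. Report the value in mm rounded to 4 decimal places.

seg 1 [0°–37.5°] dwell: s stays 0.0000
seg 2 [37.5°–157.3°] cycloidal, h=12: θ=122.1° here. β=84.6, B=119.8. 12·(0.7062 − sin(2π·0.7062)/(2π)) = 10.3120 → s = 10.3120

10.3120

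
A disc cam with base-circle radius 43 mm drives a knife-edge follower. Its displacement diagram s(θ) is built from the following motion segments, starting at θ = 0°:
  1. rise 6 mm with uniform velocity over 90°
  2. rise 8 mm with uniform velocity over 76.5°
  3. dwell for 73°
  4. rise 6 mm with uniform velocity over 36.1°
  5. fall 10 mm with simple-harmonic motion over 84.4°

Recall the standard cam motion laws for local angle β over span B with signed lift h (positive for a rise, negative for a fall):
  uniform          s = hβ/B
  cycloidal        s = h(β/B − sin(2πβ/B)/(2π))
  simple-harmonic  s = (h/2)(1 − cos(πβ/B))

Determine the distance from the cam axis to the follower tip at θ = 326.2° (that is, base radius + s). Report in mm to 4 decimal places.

seg 1 [0°–90°] uniform, h=6: full span → s += 6 → s = 6.0000
seg 2 [90°–166.5°] uniform, h=8: full span → s += 8 → s = 14.0000
seg 3 [166.5°–239.5°] dwell: s stays 14.0000
seg 4 [239.5°–275.6°] uniform, h=6: full span → s += 6 → s = 20.0000
seg 5 [275.6°–360°] simple-harmonic, h=-10: θ=326.2° here. β=50.6, B=84.4. -10/2·(1 − cos(π·0.5995)) = -6.5380 → s = 13.4620
radial distance = base radius + s = 43 + 13.4620 = 56.4620

56.4620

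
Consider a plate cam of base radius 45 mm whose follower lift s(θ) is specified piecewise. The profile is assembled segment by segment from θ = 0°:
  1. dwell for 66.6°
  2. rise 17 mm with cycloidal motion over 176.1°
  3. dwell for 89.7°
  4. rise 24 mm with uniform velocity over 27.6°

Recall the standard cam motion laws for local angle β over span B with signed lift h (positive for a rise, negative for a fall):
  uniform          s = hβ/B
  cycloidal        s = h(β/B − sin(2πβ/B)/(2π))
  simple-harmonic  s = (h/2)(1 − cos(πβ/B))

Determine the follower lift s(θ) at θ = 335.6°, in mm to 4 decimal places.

seg 1 [0°–66.6°] dwell: s stays 0.0000
seg 2 [66.6°–242.7°] cycloidal, h=17: full span → s += 17 → s = 17.0000
seg 3 [242.7°–332.4°] dwell: s stays 17.0000
seg 4 [332.4°–360°] uniform, h=24: θ=335.6° here. β=3.2, B=27.6. 24·3.2/27.6 = 2.7826 → s = 19.7826

19.7826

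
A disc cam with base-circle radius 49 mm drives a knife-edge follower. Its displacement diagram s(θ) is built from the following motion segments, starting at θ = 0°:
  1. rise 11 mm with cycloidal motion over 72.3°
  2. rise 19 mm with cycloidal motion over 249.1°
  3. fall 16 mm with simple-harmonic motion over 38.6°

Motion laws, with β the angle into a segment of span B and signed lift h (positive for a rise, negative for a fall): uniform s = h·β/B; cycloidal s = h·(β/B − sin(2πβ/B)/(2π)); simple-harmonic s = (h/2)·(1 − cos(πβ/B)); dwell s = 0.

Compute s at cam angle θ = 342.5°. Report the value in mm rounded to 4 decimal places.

seg 1 [0°–72.3°] cycloidal, h=11: full span → s += 11 → s = 11.0000
seg 2 [72.3°–321.4°] cycloidal, h=19: full span → s += 19 → s = 30.0000
seg 3 [321.4°–360°] simple-harmonic, h=-16: θ=342.5° here. β=21.1, B=38.6. -16/2·(1 − cos(π·0.5466)) = -9.1678 → s = 20.8322

20.8322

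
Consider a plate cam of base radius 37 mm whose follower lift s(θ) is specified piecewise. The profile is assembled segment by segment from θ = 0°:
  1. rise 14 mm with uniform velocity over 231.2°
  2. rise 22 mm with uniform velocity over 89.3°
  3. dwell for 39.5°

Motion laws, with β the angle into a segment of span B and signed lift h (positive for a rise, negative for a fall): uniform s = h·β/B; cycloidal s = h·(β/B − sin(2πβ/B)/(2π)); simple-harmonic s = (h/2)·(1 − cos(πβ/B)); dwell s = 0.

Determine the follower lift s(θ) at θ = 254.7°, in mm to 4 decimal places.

seg 1 [0°–231.2°] uniform, h=14: full span → s += 14 → s = 14.0000
seg 2 [231.2°–320.5°] uniform, h=22: θ=254.7° here. β=23.5, B=89.3. 22·23.5/89.3 = 5.7895 → s = 19.7895

19.7895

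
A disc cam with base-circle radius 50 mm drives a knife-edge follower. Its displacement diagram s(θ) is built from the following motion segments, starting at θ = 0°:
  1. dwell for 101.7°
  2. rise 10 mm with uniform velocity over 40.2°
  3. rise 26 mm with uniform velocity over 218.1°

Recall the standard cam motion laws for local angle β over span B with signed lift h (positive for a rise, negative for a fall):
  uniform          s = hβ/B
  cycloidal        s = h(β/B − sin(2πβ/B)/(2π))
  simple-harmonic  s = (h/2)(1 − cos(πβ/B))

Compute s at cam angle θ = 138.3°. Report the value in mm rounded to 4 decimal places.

seg 1 [0°–101.7°] dwell: s stays 0.0000
seg 2 [101.7°–141.9°] uniform, h=10: θ=138.3° here. β=36.6, B=40.2. 10·36.6/40.2 = 9.1045 → s = 9.1045

9.1045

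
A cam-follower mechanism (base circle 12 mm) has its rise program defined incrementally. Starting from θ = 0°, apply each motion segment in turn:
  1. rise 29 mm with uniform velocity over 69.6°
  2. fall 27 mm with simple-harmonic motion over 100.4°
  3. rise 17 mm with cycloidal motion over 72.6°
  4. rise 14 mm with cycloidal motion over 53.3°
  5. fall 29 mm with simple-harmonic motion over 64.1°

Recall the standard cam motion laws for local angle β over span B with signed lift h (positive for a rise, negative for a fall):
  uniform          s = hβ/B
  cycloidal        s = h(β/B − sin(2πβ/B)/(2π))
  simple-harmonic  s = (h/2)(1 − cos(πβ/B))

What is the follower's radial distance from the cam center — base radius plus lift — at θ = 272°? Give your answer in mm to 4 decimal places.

seg 1 [0°–69.6°] uniform, h=29: full span → s += 29 → s = 29.0000
seg 2 [69.6°–170°] simple-harmonic, h=-27: full span → s += -27 → s = 2.0000
seg 3 [170°–242.6°] cycloidal, h=17: full span → s += 17 → s = 19.0000
seg 4 [242.6°–295.9°] cycloidal, h=14: θ=272° here. β=29.4, B=53.3. 14·(0.5516 − sin(2π·0.5516)/(2π)) = 8.4321 → s = 27.4321
radial distance = base radius + s = 12 + 27.4321 = 39.4321

39.4321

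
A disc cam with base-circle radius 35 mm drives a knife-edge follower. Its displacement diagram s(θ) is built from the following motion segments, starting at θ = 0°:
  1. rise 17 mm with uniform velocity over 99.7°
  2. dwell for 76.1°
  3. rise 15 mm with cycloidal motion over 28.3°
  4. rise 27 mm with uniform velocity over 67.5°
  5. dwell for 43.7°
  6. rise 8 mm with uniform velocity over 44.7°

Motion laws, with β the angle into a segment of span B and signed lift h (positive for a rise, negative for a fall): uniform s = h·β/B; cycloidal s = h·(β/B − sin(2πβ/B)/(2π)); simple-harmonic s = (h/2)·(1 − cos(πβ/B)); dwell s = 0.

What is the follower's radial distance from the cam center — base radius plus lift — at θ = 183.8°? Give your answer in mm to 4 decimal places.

seg 1 [0°–99.7°] uniform, h=17: full span → s += 17 → s = 17.0000
seg 2 [99.7°–175.8°] dwell: s stays 17.0000
seg 3 [175.8°–204.1°] cycloidal, h=15: θ=183.8° here. β=8, B=28.3. 15·(0.2827 − sin(2π·0.2827)/(2π)) = 1.9031 → s = 18.9031
radial distance = base radius + s = 35 + 18.9031 = 53.9031

53.9031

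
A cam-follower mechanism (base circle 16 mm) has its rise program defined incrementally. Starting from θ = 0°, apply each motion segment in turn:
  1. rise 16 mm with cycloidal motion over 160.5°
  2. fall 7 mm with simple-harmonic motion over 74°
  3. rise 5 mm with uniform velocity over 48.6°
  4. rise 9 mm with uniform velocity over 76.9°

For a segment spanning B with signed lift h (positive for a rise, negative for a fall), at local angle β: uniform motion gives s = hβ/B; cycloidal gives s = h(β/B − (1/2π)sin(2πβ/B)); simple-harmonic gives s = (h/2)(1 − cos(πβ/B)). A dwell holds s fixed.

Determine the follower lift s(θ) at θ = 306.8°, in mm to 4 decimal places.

seg 1 [0°–160.5°] cycloidal, h=16: full span → s += 16 → s = 16.0000
seg 2 [160.5°–234.5°] simple-harmonic, h=-7: full span → s += -7 → s = 9.0000
seg 3 [234.5°–283.1°] uniform, h=5: full span → s += 5 → s = 14.0000
seg 4 [283.1°–360°] uniform, h=9: θ=306.8° here. β=23.7, B=76.9. 9·23.7/76.9 = 2.7737 → s = 16.7737

16.7737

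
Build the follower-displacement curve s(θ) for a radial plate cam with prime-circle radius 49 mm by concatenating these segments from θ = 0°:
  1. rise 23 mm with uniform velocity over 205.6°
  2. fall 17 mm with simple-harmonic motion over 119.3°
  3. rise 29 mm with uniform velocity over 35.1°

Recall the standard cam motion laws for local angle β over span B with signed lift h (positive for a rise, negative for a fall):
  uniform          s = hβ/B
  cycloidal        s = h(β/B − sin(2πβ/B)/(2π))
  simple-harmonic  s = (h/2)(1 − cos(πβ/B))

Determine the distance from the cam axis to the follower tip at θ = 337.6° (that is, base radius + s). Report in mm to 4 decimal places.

seg 1 [0°–205.6°] uniform, h=23: full span → s += 23 → s = 23.0000
seg 2 [205.6°–324.9°] simple-harmonic, h=-17: full span → s += -17 → s = 6.0000
seg 3 [324.9°–360°] uniform, h=29: θ=337.6° here. β=12.7, B=35.1. 29·12.7/35.1 = 10.4929 → s = 16.4929
radial distance = base radius + s = 49 + 16.4929 = 65.4929

65.4929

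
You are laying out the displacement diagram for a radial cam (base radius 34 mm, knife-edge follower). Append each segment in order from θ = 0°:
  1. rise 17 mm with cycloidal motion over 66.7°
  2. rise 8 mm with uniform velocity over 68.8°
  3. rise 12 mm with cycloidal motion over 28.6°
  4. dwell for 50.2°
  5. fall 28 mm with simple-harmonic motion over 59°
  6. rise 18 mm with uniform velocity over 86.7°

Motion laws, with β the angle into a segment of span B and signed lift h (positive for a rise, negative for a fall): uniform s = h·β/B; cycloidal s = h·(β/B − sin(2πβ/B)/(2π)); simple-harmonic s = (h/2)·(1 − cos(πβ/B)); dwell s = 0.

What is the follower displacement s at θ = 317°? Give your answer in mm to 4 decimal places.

seg 1 [0°–66.7°] cycloidal, h=17: full span → s += 17 → s = 17.0000
seg 2 [66.7°–135.5°] uniform, h=8: full span → s += 8 → s = 25.0000
seg 3 [135.5°–164.1°] cycloidal, h=12: full span → s += 12 → s = 37.0000
seg 4 [164.1°–214.3°] dwell: s stays 37.0000
seg 5 [214.3°–273.3°] simple-harmonic, h=-28: full span → s += -28 → s = 9.0000
seg 6 [273.3°–360°] uniform, h=18: θ=317° here. β=43.7, B=86.7. 18·43.7/86.7 = 9.0727 → s = 18.0727

18.0727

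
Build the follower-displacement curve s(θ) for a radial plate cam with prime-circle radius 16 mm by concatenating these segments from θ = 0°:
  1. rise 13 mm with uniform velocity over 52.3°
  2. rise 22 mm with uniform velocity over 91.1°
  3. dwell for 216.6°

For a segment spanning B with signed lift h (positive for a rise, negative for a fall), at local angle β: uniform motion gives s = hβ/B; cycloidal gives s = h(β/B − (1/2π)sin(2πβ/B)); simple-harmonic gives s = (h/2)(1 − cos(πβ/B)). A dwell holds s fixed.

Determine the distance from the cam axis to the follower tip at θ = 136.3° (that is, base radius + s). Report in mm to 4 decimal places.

seg 1 [0°–52.3°] uniform, h=13: full span → s += 13 → s = 13.0000
seg 2 [52.3°–143.4°] uniform, h=22: θ=136.3° here. β=84, B=91.1. 22·84/91.1 = 20.2854 → s = 33.2854
radial distance = base radius + s = 16 + 33.2854 = 49.2854

49.2854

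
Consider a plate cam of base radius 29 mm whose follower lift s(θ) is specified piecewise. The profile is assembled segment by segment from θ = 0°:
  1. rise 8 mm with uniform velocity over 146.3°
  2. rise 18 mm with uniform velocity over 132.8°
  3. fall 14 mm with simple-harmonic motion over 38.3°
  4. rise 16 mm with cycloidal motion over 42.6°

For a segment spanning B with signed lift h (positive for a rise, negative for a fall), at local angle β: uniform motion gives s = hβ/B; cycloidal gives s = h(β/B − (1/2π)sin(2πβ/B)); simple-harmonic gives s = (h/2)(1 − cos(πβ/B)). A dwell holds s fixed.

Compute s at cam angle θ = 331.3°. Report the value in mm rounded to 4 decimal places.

seg 1 [0°–146.3°] uniform, h=8: full span → s += 8 → s = 8.0000
seg 2 [146.3°–279.1°] uniform, h=18: full span → s += 18 → s = 26.0000
seg 3 [279.1°–317.4°] simple-harmonic, h=-14: full span → s += -14 → s = 12.0000
seg 4 [317.4°–360°] cycloidal, h=16: θ=331.3° here. β=13.9, B=42.6. 16·(0.3263 − sin(2π·0.3263)/(2π)) = 2.9612 → s = 14.9612

14.9612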